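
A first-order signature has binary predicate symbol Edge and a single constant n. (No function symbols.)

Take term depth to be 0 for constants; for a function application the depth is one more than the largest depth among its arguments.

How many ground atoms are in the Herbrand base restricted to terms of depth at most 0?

First count ground terms of depth ≤ 0.
With no function symbols every ground term is a constant, so there is exactly 1 ground term at every depth bound.
N_0 = 1
Explicitly: n.
So |H| = 1.
Each predicate of arity r yields |H|^r ground atoms (one per choice of an r-tuple from H):
  Edge: 1^2 = 1
Total ground atoms: 1.

1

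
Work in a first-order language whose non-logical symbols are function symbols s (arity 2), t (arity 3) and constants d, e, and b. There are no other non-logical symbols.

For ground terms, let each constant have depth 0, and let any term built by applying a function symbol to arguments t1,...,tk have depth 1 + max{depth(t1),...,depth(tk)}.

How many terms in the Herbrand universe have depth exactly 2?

Let N_k = |{terms of depth ≤ k}|. Then N_0 = 3 and N_k = 3 + N_{k-1}^2 + N_{k-1}^3 for k ≥ 1 (one summand per function symbol, arity giving the exponent).
N_0 = 3
N_1 = 3 + 3^2 + 3^3 = 39
N_2 = 3 + 39^2 + 39^3 = 60843
Terms of depth exactly 2: N_2 − N_1 = 60843 − 39 = 60804.

60804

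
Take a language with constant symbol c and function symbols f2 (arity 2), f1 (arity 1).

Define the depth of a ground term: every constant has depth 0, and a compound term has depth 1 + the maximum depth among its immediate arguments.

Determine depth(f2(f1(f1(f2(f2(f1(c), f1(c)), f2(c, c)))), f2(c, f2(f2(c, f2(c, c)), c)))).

6

depth(f1(c)) = 1 + depth(c) = 1 + 0 = 1
depth(f2(f1(c), f1(c))) = 1 + max(1, 1) = 2
depth(f2(c, c)) = 1 + max(0, 0) = 1
depth(f2(f2(f1(c), f1(c)), f2(c, c))) = 1 + max(2, 1) = 3
depth(f1(f2(f2(f1(c), f1(c)), f2(c, c)))) = 1 + depth(f2(f2(f1(c), f1(c)), f2(c, c))) = 1 + 3 = 4
depth(f1(f1(f2(f2(f1(c), f1(c)), f2(c, c))))) = 1 + depth(f1(f2(f2(f1(c), f1(c)), f2(c, c)))) = 1 + 4 = 5
depth(f2(c, f2(c, c))) = 1 + max(0, 1) = 2
depth(f2(f2(c, f2(c, c)), c)) = 1 + max(2, 0) = 3
depth(f2(c, f2(f2(c, f2(c, c)), c))) = 1 + max(0, 3) = 4
depth(f2(f1(f1(f2(f2(f1(c), f1(c)), f2(c, c)))), f2(c, f2(f2(c, f2(c, c)), c)))) = 1 + max(5, 4) = 6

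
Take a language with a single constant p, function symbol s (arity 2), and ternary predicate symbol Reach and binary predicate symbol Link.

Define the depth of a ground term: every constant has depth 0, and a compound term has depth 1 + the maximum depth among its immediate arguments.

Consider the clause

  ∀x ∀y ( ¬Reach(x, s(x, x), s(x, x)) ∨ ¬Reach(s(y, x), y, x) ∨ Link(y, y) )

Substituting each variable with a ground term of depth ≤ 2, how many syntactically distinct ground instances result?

25

Ground terms of depth ≤ 2:
  Let N_k count ground terms of depth at most k. Each non-constant term of depth ≤ k is some function symbol applied to depth-≤(k−1) arguments, giving N_k = 1 + N_{k-1}^2.
  N_0 = 1
  N_1 = 1 + 1^2 = 2
  N_2 = 1 + 2^2 = 5
  Explicitly: p, s(p, p), s(p, s(p, p)), s(s(p, p), p), s(s(p, p), s(p, p)).
So there are 5 ground terms available for substitution.
The clause has 2 distinct variables (x, y), each appearing in the body. In the free term algebra distinct substitutions yield syntactically distinct ground instances.
Number of ground instances = 5^2 = 25.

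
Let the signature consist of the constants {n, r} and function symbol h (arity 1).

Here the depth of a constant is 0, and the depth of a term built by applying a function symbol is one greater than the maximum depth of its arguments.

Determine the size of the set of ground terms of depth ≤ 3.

Write N_k for the number of ground terms of depth ≤ k. A term of depth ≤ k is either a constant or a function symbol applied to arguments of depth ≤ k−1, so N_k = 2 + N_{k-1}.
N_0 = 2
N_1 = 2 + 2 = 4
N_2 = 2 + 4 = 6
N_3 = 2 + 6 = 8

8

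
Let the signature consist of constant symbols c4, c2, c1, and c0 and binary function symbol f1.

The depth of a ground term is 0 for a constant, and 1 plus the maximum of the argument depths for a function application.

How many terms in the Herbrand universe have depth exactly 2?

Write N_k for the number of ground terms of depth ≤ k. A term of depth ≤ k is either a constant or a function symbol applied to arguments of depth ≤ k−1, so N_k = 4 + N_{k-1}^2.
N_0 = 4
N_1 = 4 + 4^2 = 20
N_2 = 4 + 20^2 = 404
Terms of depth exactly 2: N_2 − N_1 = 404 − 20 = 384.

384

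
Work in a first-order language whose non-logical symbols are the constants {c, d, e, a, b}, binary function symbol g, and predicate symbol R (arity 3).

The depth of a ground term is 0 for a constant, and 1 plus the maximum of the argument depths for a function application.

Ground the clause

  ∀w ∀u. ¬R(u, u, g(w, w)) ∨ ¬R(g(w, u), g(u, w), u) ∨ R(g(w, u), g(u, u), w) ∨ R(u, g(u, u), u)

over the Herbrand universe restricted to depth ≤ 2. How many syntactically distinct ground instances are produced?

819025

Ground terms of depth ≤ 2:
  If N_k denotes the number of depth-≤k ground terms, the 5 constants give N_0 = 5, and each function symbol of arity r contributes N_{k-1}^r new terms at level k: N_k = 5 + N_{k-1}^2.
  N_0 = 5
  N_1 = 5 + 5^2 = 30
  N_2 = 5 + 30^2 = 905
So there are 905 ground terms available for substitution.
The body mentions every one of the 2 quantified variables; since ground terms form a free algebra, no two substitutions collapse to the same formula.
Number of ground instances = 905^2 = 819025.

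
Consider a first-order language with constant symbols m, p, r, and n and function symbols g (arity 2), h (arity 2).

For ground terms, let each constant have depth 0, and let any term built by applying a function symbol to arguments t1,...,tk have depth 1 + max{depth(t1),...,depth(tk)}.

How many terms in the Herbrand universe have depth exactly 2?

2560

Let N_k count ground terms of depth at most k. Each non-constant term of depth ≤ k is some function symbol applied to depth-≤(k−1) arguments, giving N_k = 4 + N_{k-1}^2 + N_{k-1}^2.
N_0 = 4
N_1 = 4 + 4^2 + 4^2 = 36
N_2 = 4 + 36^2 + 36^2 = 2596
Terms of depth exactly 2: N_2 − N_1 = 2596 − 36 = 2560.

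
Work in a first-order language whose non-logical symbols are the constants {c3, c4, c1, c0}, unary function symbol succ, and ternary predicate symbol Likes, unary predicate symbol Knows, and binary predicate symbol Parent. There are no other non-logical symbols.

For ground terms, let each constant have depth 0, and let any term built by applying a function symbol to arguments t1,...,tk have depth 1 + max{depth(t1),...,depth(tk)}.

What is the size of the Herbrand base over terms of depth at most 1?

First count ground terms of depth ≤ 1.
Let N_k = |{terms of depth ≤ k}|. Then N_0 = 4 and N_k = 4 + N_{k-1} for k ≥ 1 (one summand per function symbol, arity giving the exponent).
N_0 = 4
N_1 = 4 + 4 = 8
So |H| = 8.
For each predicate symbol, the number of ground atoms is |H| raised to its arity; summing:
  Likes: 8^3 = 512;  Knows: 8;  Parent: 8^2 = 64
Total ground atoms: 512 + 8 + 64 = 584.

584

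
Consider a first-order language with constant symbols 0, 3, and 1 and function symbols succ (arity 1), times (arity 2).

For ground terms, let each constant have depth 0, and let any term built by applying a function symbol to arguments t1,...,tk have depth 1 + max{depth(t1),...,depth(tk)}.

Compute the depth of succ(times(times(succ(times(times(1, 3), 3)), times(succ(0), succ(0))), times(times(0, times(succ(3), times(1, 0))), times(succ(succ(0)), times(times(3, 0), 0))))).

6

depth(times(1, 3)) = 1 + max(0, 0) = 1
depth(times(times(1, 3), 3)) = 1 + max(1, 0) = 2
depth(succ(times(times(1, 3), 3))) = 1 + depth(times(times(1, 3), 3)) = 1 + 2 = 3
depth(succ(0)) = 1 + depth(0) = 1 + 0 = 1
depth(times(succ(0), succ(0))) = 1 + max(1, 1) = 2
depth(times(succ(times(times(1, 3), 3)), times(succ(0), succ(0)))) = 1 + max(3, 2) = 4
depth(succ(3)) = 1 + depth(3) = 1 + 0 = 1
depth(times(1, 0)) = 1 + max(0, 0) = 1
depth(times(succ(3), times(1, 0))) = 1 + max(1, 1) = 2
depth(times(0, times(succ(3), times(1, 0)))) = 1 + max(0, 2) = 3
depth(succ(succ(0))) = 1 + depth(succ(0)) = 1 + 1 = 2
depth(times(3, 0)) = 1 + max(0, 0) = 1
depth(times(times(3, 0), 0)) = 1 + max(1, 0) = 2
depth(times(succ(succ(0)), times(times(3, 0), 0))) = 1 + max(2, 2) = 3
depth(times(times(0, times(succ(3), times(1, 0))), times(succ(succ(0)), times(times(3, 0), 0)))) = 1 + max(3, 3) = 4
depth(times(times(succ(times(times(1, 3), 3)), times(succ(0), succ(0))), times(times(0, times(succ(3), times(1, 0))), times(succ(succ(0)), times(times(3, 0), 0))))) = 1 + max(4, 4) = 5
depth(succ(times(times(succ(times(times(1, 3), 3)), times(succ(0), succ(0))), times(times(0, times(succ(3), times(1, 0))), times(succ(succ(0)), times(times(3, 0), 0)))))) = 1 + depth(times(times(succ(times(times(1, 3), 3)), times(succ(0), succ(0))), times(times(0, times(succ(3), times(1, 0))), times(succ(succ(0)), times(times(3, 0), 0))))) = 1 + 5 = 6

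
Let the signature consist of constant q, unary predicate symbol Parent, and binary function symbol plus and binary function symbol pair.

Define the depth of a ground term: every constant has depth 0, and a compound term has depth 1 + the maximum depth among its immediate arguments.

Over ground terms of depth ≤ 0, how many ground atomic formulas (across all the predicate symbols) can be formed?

First count ground terms of depth ≤ 0.
Count level by level. With function symbols plus/2, pair/2, the terms of depth ≤ k are the 1 constant together with each function applied to depth-≤(k−1) tuples, so N_k = 1 + N_{k-1}^2 + N_{k-1}^2.
N_0 = 1
Explicitly: q.
So |H| = 1.
A ground atom is a predicate applied to a tuple of terms from H, so the count is the sum over predicates of |H|^arity:
  Parent: 1
Total ground atoms: 1.

1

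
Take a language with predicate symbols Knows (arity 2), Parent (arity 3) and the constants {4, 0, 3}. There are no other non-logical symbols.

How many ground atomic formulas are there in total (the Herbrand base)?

36

With no function symbols, the Herbrand universe is just the 3 constants.
Ground atoms per predicate: Knows: 3^2 = 9, Parent: 3^3 = 27.
Herbrand base size = 9 + 27 = 36.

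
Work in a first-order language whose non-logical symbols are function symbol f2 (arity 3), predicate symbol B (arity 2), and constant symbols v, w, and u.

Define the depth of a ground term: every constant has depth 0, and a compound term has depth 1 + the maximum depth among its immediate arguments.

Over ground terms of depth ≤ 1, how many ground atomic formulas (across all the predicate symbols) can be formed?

900

First count ground terms of depth ≤ 1.
Let N_k = |{terms of depth ≤ k}|. Then N_0 = 3 and N_k = 3 + N_{k-1}^3 for k ≥ 1 (one summand per function symbol, arity giving the exponent).
N_0 = 3
N_1 = 3 + 3^3 = 30
So |H| = 30.
For each predicate symbol, the number of ground atoms is |H| raised to its arity; summing:
  B: 30^2 = 900
Total ground atoms: 900.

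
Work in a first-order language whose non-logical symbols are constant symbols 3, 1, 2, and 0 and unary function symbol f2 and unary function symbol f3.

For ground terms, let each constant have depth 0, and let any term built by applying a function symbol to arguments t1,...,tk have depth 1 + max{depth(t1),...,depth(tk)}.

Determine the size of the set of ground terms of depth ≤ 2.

Let N_k = |{terms of depth ≤ k}|. Then N_0 = 4 and N_k = 4 + N_{k-1} + N_{k-1} for k ≥ 1 (one summand per function symbol, arity giving the exponent).
N_0 = 4
N_1 = 4 + 4 + 4 = 12
N_2 = 4 + 12 + 12 = 28

28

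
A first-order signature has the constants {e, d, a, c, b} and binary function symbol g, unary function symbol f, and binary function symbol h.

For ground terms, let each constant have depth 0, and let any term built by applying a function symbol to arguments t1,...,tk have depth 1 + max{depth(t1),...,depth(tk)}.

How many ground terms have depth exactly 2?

7205

If N_k denotes the number of depth-≤k ground terms, the 5 constants give N_0 = 5, and each function symbol of arity r contributes N_{k-1}^r new terms at level k: N_k = 5 + N_{k-1}^2 + N_{k-1} + N_{k-1}^2.
N_0 = 5
N_1 = 5 + 5^2 + 5 + 5^2 = 60
N_2 = 5 + 60^2 + 60 + 60^2 = 7265
Terms of depth exactly 2: N_2 − N_1 = 7265 − 60 = 7205.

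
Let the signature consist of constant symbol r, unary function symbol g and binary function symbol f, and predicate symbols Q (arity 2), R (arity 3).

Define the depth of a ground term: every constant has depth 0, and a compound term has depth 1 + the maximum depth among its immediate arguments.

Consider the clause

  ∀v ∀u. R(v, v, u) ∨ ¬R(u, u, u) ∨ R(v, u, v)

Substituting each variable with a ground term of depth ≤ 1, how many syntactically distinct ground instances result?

Ground terms of depth ≤ 1:
  Let N_k = |{terms of depth ≤ k}|. Then N_0 = 1 and N_k = 1 + N_{k-1} + N_{k-1}^2 for k ≥ 1 (one summand per function symbol, arity giving the exponent).
  N_0 = 1
  N_1 = 1 + 1 + 1^2 = 3
So there are 3 ground terms available for substitution.
The clause has 2 distinct variables (v, u), each appearing in the body. In the free term algebra distinct substitutions yield syntactically distinct ground instances.
Number of ground instances = 3^2 = 9.

9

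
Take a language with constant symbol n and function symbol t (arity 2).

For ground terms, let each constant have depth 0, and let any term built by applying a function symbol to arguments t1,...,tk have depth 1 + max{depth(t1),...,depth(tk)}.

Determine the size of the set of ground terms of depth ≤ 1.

If N_k denotes the number of depth-≤k ground terms, the 1 constant gives N_0 = 1, and each function symbol of arity r contributes N_{k-1}^r new terms at level k: N_k = 1 + N_{k-1}^2.
N_0 = 1
N_1 = 1 + 1^2 = 2
Explicitly: n, t(n, n).

2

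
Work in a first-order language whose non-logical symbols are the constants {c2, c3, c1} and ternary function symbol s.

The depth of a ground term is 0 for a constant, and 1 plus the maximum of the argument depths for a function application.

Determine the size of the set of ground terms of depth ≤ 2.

Count level by level. With function symbols s/3, the terms of depth ≤ k are the 3 constants together with each function applied to depth-≤(k−1) tuples, so N_k = 3 + N_{k-1}^3.
N_0 = 3
N_1 = 3 + 3^3 = 30
N_2 = 3 + 30^3 = 27003

27003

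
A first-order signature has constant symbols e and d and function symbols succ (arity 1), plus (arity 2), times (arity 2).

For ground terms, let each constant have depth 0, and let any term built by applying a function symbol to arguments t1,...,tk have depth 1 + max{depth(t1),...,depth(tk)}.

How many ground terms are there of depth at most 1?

12

Count level by level. With function symbols succ/1, plus/2, times/2, the terms of depth ≤ k are the 2 constants together with each function applied to depth-≤(k−1) tuples, so N_k = 2 + N_{k-1} + N_{k-1}^2 + N_{k-1}^2.
N_0 = 2
N_1 = 2 + 2 + 2^2 + 2^2 = 12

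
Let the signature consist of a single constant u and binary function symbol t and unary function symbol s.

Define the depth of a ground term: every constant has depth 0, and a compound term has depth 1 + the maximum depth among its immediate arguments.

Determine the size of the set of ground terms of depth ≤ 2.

13

Let N_k = |{terms of depth ≤ k}|. Then N_0 = 1 and N_k = 1 + N_{k-1}^2 + N_{k-1} for k ≥ 1 (one summand per function symbol, arity giving the exponent).
N_0 = 1
N_1 = 1 + 1^2 + 1 = 3
N_2 = 1 + 3^2 + 3 = 13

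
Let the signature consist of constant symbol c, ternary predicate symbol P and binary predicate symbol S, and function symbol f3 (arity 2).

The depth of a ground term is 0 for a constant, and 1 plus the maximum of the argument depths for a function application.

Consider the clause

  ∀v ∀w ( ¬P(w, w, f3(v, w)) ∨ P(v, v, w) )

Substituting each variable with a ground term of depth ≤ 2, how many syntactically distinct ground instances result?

25

Ground terms of depth ≤ 2:
  If N_k denotes the number of depth-≤k ground terms, the 1 constant gives N_0 = 1, and each function symbol of arity r contributes N_{k-1}^r new terms at level k: N_k = 1 + N_{k-1}^2.
  N_0 = 1
  N_1 = 1 + 1^2 = 2
  N_2 = 1 + 2^2 = 5
So there are 5 ground terms available for substitution.
Each of v, w ranges independently over the available ground terms, and distinct assignments produce distinct instances.
Number of ground instances = 5^2 = 25.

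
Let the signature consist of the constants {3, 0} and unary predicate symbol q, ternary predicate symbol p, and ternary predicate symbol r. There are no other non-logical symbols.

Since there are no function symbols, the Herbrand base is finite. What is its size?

18

With no function symbols, the Herbrand universe is just the 2 constants.
Ground atoms per predicate: q: 2, p: 2^3 = 8, r: 2^3 = 8.
Herbrand base size = 2 + 8 + 8 = 18.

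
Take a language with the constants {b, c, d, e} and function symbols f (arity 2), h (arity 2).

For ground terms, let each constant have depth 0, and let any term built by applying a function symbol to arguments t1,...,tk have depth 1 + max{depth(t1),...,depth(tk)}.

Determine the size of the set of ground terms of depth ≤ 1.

If N_k denotes the number of depth-≤k ground terms, the 4 constants give N_0 = 4, and each function symbol of arity r contributes N_{k-1}^r new terms at level k: N_k = 4 + N_{k-1}^2 + N_{k-1}^2.
N_0 = 4
N_1 = 4 + 4^2 + 4^2 = 36

36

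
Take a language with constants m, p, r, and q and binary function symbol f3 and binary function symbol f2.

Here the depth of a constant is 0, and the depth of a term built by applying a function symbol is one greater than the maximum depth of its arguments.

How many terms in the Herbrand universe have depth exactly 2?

2560

Write N_k for the number of ground terms of depth ≤ k. A term of depth ≤ k is either a constant or a function symbol applied to arguments of depth ≤ k−1, so N_k = 4 + N_{k-1}^2 + N_{k-1}^2.
N_0 = 4
N_1 = 4 + 4^2 + 4^2 = 36
N_2 = 4 + 36^2 + 36^2 = 2596
Terms of depth exactly 2: N_2 − N_1 = 2596 − 36 = 2560.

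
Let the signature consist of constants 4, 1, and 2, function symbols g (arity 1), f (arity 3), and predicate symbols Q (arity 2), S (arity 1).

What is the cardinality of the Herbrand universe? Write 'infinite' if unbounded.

infinite

The signature has at least one function symbol (g, arity 1) and at least one constant (4).
Iterating g gives infinitely many distinct ground terms: 4, g(4), g(g(4)), ...
So the Herbrand universe is infinite.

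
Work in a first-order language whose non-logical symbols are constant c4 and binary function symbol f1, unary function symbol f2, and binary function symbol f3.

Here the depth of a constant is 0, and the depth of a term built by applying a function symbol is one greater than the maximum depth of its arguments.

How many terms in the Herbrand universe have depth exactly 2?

33

If N_k denotes the number of depth-≤k ground terms, the 1 constant gives N_0 = 1, and each function symbol of arity r contributes N_{k-1}^r new terms at level k: N_k = 1 + N_{k-1}^2 + N_{k-1} + N_{k-1}^2.
N_0 = 1
N_1 = 1 + 1^2 + 1 + 1^2 = 4
N_2 = 1 + 4^2 + 4 + 4^2 = 37
Terms of depth exactly 2: N_2 − N_1 = 37 − 4 = 33.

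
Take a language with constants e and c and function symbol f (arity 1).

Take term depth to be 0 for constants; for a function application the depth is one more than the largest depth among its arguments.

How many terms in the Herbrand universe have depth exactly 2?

Count level by level. With function symbols f/1, the terms of depth ≤ k are the 2 constants together with each function applied to depth-≤(k−1) tuples, so N_k = 2 + N_{k-1}.
N_0 = 2
N_1 = 2 + 2 = 4
N_2 = 2 + 4 = 6
Terms of depth exactly 2: N_2 − N_1 = 6 − 4 = 2.

2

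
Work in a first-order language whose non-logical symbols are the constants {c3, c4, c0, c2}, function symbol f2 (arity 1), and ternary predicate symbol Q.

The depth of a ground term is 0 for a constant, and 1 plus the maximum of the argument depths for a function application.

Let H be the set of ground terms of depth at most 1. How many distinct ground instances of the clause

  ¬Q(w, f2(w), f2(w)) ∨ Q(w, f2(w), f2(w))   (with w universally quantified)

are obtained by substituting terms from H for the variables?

8

Ground terms of depth ≤ 1:
  Let N_k = |{terms of depth ≤ k}|. Then N_0 = 4 and N_k = 4 + N_{k-1} for k ≥ 1 (one summand per function symbol, arity giving the exponent).
  N_0 = 4
  N_1 = 4 + 4 = 8
  Explicitly: c3, c4, c0, c2, f2(c3), f2(c4), f2(c0), f2(c2).
So there are 8 ground terms available for substitution.
The variable w ranges independently over the available ground terms, and distinct assignments produce distinct instances.
Number of ground instances = 8.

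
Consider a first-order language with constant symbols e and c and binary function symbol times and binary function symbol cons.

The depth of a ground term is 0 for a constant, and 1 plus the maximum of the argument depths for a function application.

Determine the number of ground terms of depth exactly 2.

192

If N_k denotes the number of depth-≤k ground terms, the 2 constants give N_0 = 2, and each function symbol of arity r contributes N_{k-1}^r new terms at level k: N_k = 2 + N_{k-1}^2 + N_{k-1}^2.
N_0 = 2
N_1 = 2 + 2^2 + 2^2 = 10
N_2 = 2 + 10^2 + 10^2 = 202
Terms of depth exactly 2: N_2 − N_1 = 202 − 10 = 192.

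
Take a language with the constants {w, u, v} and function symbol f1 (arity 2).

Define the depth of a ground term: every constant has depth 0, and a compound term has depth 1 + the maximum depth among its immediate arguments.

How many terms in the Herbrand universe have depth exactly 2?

If N_k denotes the number of depth-≤k ground terms, the 3 constants give N_0 = 3, and each function symbol of arity r contributes N_{k-1}^r new terms at level k: N_k = 3 + N_{k-1}^2.
N_0 = 3
N_1 = 3 + 3^2 = 12
N_2 = 3 + 12^2 = 147
Terms of depth exactly 2: N_2 − N_1 = 147 − 12 = 135.

135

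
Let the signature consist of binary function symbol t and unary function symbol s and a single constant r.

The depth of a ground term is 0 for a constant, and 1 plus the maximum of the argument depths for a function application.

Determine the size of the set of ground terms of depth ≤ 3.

Write N_k for the number of ground terms of depth ≤ k. A term of depth ≤ k is either a constant or a function symbol applied to arguments of depth ≤ k−1, so N_k = 1 + N_{k-1}^2 + N_{k-1}.
N_0 = 1
N_1 = 1 + 1^2 + 1 = 3
N_2 = 1 + 3^2 + 3 = 13
N_3 = 1 + 13^2 + 13 = 183

183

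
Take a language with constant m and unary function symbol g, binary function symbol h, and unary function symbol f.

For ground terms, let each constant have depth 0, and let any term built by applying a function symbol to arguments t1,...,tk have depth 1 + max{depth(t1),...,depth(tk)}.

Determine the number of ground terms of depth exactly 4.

Count level by level. With function symbols g/1, h/2, f/1, the terms of depth ≤ k are the 1 constant together with each function applied to depth-≤(k−1) tuples, so N_k = 1 + N_{k-1} + N_{k-1}^2 + N_{k-1}.
N_0 = 1
N_1 = 1 + 1 + 1^2 + 1 = 4
N_2 = 1 + 4 + 4^2 + 4 = 25
N_3 = 1 + 25 + 25^2 + 25 = 676
N_4 = 1 + 676 + 676^2 + 676 = 458329
Terms of depth exactly 4: N_4 − N_3 = 458329 − 676 = 457653.

457653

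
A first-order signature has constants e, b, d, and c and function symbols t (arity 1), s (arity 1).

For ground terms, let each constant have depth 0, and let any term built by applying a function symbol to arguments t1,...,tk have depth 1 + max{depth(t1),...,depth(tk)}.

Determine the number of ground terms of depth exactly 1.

Count level by level. With function symbols t/1, s/1, the terms of depth ≤ k are the 4 constants together with each function applied to depth-≤(k−1) tuples, so N_k = 4 + N_{k-1} + N_{k-1}.
N_0 = 4
N_1 = 4 + 4 + 4 = 12
Terms of depth exactly 1: N_1 − N_0 = 12 − 4 = 8.

8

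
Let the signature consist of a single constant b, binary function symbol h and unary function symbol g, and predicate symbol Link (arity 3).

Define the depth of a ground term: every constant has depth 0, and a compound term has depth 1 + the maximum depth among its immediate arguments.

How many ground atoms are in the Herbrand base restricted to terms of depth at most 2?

2197

First count ground terms of depth ≤ 2.
If N_k denotes the number of depth-≤k ground terms, the 1 constant gives N_0 = 1, and each function symbol of arity r contributes N_{k-1}^r new terms at level k: N_k = 1 + N_{k-1}^2 + N_{k-1}.
N_0 = 1
N_1 = 1 + 1^2 + 1 = 3
N_2 = 1 + 3^2 + 3 = 13
So |H| = 13.
For each predicate symbol, the number of ground atoms is |H| raised to its arity; summing:
  Link: 13^3 = 2197
Total ground atoms: 2197.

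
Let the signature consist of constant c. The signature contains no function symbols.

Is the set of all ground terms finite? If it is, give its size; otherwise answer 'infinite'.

There are no function symbols, so the only ground term is the single constant.
The Herbrand universe is {c}, finite with 1 element.

1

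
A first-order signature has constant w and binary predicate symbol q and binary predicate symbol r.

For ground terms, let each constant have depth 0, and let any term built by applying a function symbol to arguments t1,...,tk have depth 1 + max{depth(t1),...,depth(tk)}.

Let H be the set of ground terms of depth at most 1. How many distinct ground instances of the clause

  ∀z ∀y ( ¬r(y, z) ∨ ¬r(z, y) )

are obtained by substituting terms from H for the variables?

1

Ground terms of depth ≤ 1:
  With no function symbols every ground term is a constant, so there is exactly 1 ground term at every depth bound.
  N_0 = 1
  N_1 = 1
  Explicitly: w.
So there is exactly 1 ground term available for substitution.
The clause has 2 distinct variables (z, y), each appearing in the body. In the free term algebra distinct substitutions yield syntactically distinct ground instances.
Number of ground instances = 1^2 = 1.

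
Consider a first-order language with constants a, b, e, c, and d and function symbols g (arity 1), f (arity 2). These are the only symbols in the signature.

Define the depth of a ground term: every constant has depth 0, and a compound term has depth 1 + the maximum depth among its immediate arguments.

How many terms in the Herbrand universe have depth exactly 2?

Write N_k for the number of ground terms of depth ≤ k. A term of depth ≤ k is either a constant or a function symbol applied to arguments of depth ≤ k−1, so N_k = 5 + N_{k-1} + N_{k-1}^2.
N_0 = 5
N_1 = 5 + 5 + 5^2 = 35
N_2 = 5 + 35 + 35^2 = 1265
Terms of depth exactly 2: N_2 − N_1 = 1265 − 35 = 1230.

1230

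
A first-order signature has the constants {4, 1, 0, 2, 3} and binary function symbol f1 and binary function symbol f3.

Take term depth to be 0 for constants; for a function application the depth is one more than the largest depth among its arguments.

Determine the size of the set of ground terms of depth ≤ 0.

Write N_k for the number of ground terms of depth ≤ k. A term of depth ≤ k is either a constant or a function symbol applied to arguments of depth ≤ k−1, so N_k = 5 + N_{k-1}^2 + N_{k-1}^2.
N_0 = 5
Explicitly: 4, 1, 0, 2, 3.

5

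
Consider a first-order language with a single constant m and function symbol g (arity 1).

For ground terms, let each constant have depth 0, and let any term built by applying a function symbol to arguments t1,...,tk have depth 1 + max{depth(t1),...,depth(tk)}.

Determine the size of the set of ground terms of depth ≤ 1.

Let N_k count ground terms of depth at most k. Each non-constant term of depth ≤ k is some function symbol applied to depth-≤(k−1) arguments, giving N_k = 1 + N_{k-1}.
N_0 = 1
N_1 = 1 + 1 = 2

2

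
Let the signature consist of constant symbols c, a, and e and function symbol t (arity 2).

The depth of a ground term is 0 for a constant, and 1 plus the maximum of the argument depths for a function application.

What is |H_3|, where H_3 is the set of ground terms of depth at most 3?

21612

Count level by level. With function symbols t/2, the terms of depth ≤ k are the 3 constants together with each function applied to depth-≤(k−1) tuples, so N_k = 3 + N_{k-1}^2.
N_0 = 3
N_1 = 3 + 3^2 = 12
N_2 = 3 + 12^2 = 147
N_3 = 3 + 147^2 = 21612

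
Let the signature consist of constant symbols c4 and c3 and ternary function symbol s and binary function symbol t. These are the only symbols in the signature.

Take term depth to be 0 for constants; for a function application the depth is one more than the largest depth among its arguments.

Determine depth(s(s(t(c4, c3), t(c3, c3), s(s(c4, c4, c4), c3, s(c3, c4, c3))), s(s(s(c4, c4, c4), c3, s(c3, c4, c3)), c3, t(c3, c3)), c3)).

4

depth(t(c4, c3)) = 1 + max(0, 0) = 1
depth(t(c3, c3)) = 1 + max(0, 0) = 1
depth(s(c4, c4, c4)) = 1 + max(0, 0, 0) = 1
depth(s(c3, c4, c3)) = 1 + max(0, 0, 0) = 1
depth(s(s(c4, c4, c4), c3, s(c3, c4, c3))) = 1 + max(1, 0, 1) = 2
depth(s(t(c4, c3), t(c3, c3), s(s(c4, c4, c4), c3, s(c3, c4, c3)))) = 1 + max(1, 1, 2) = 3
depth(s(s(s(c4, c4, c4), c3, s(c3, c4, c3)), c3, t(c3, c3))) = 1 + max(2, 0, 1) = 3
depth(s(s(t(c4, c3), t(c3, c3), s(s(c4, c4, c4), c3, s(c3, c4, c3))), s(s(s(c4, c4, c4), c3, s(c3, c4, c3)), c3, t(c3, c3)), c3)) = 1 + max(3, 3, 0) = 4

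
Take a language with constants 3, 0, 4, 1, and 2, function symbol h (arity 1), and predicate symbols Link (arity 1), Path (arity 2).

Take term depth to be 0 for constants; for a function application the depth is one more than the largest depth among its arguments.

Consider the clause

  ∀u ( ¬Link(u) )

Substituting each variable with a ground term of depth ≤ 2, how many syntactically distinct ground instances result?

15

Ground terms of depth ≤ 2:
  Let N_k count ground terms of depth at most k. Each non-constant term of depth ≤ k is some function symbol applied to depth-≤(k−1) arguments, giving N_k = 5 + N_{k-1}.
  N_0 = 5
  N_1 = 5 + 5 = 10
  N_2 = 5 + 10 = 15
So there are 15 ground terms available for substitution.
The variable u ranges independently over the available ground terms, and distinct assignments produce distinct instances.
Number of ground instances = 15.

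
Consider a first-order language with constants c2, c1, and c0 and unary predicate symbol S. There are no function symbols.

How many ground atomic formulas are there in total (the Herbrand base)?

3

With no function symbols, the Herbrand universe is just the 3 constants.
Ground atoms per predicate: S: 3.
Herbrand base size = 3 = 3.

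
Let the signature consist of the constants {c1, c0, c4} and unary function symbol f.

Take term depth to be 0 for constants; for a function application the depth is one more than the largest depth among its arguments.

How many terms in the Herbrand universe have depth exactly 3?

3

Let N_k = |{terms of depth ≤ k}|. Then N_0 = 3 and N_k = 3 + N_{k-1} for k ≥ 1 (one summand per function symbol, arity giving the exponent).
N_0 = 3
N_1 = 3 + 3 = 6
N_2 = 3 + 6 = 9
N_3 = 3 + 9 = 12
Terms of depth exactly 3: N_3 − N_2 = 12 − 9 = 3.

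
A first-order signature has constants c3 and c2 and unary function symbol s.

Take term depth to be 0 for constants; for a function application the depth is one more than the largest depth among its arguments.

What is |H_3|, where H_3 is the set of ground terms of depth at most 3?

Let N_k count ground terms of depth at most k. Each non-constant term of depth ≤ k is some function symbol applied to depth-≤(k−1) arguments, giving N_k = 2 + N_{k-1}.
N_0 = 2
N_1 = 2 + 2 = 4
N_2 = 2 + 4 = 6
N_3 = 2 + 6 = 8
Explicitly: c3, c2, s(c3), s(c2), s(s(c3)), s(s(c2)), s(s(s(c3))), s(s(s(c2))).

8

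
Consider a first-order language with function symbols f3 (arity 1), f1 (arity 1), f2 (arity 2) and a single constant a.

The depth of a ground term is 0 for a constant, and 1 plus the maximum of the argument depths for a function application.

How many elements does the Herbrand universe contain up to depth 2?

25

If N_k denotes the number of depth-≤k ground terms, the 1 constant gives N_0 = 1, and each function symbol of arity r contributes N_{k-1}^r new terms at level k: N_k = 1 + N_{k-1} + N_{k-1} + N_{k-1}^2.
N_0 = 1
N_1 = 1 + 1 + 1 + 1^2 = 4
N_2 = 1 + 4 + 4 + 4^2 = 25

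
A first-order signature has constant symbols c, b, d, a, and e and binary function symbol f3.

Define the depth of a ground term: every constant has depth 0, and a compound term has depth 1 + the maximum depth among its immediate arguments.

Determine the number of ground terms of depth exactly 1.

25

Write N_k for the number of ground terms of depth ≤ k. A term of depth ≤ k is either a constant or a function symbol applied to arguments of depth ≤ k−1, so N_k = 5 + N_{k-1}^2.
N_0 = 5
N_1 = 5 + 5^2 = 30
Terms of depth exactly 1: N_1 − N_0 = 30 − 5 = 25.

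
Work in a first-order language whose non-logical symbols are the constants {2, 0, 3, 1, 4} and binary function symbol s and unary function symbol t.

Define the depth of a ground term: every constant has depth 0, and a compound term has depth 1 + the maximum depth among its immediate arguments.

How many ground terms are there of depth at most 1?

35

Write N_k for the number of ground terms of depth ≤ k. A term of depth ≤ k is either a constant or a function symbol applied to arguments of depth ≤ k−1, so N_k = 5 + N_{k-1}^2 + N_{k-1}.
N_0 = 5
N_1 = 5 + 5^2 + 5 = 35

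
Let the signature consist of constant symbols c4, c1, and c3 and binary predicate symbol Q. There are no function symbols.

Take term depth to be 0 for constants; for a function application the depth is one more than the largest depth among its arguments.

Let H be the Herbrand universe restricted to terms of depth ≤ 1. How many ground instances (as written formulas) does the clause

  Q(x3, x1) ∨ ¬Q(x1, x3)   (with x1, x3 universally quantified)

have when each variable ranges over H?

9

Ground terms of depth ≤ 1:
  With no function symbols every ground term is a constant, so there are exactly 3 ground terms at every depth bound.
  N_0 = 3
  N_1 = 3
  Explicitly: c4, c1, c3.
So there are 3 ground terms available for substitution.
Each of x1, x3 ranges independently over the available ground terms, and distinct assignments produce distinct instances.
Number of ground instances = 3^2 = 9.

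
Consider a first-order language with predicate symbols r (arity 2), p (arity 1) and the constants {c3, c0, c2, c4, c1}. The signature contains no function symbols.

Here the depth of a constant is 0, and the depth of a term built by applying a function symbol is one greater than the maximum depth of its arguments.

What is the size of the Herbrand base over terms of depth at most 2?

First count ground terms of depth ≤ 2.
With no function symbols every ground term is a constant, so there are exactly 5 ground terms at every depth bound.
N_0 = 5
N_1 = 5
N_2 = 5
Explicitly: c3, c0, c2, c4, c1.
So |H| = 5.
Ground atoms are formed by filling each argument slot of a predicate with a term from H, so an r-ary predicate gives |H|^r atoms:
  r: 5^2 = 25;  p: 5
Total ground atoms: 25 + 5 = 30.

30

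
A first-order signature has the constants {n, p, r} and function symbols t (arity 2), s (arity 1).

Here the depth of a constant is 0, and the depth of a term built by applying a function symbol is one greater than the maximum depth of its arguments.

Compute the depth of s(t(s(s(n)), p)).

depth(s(n)) = 1 + depth(n) = 1 + 0 = 1
depth(s(s(n))) = 1 + depth(s(n)) = 1 + 1 = 2
depth(t(s(s(n)), p)) = 1 + max(2, 0) = 3
depth(s(t(s(s(n)), p))) = 1 + depth(t(s(s(n)), p)) = 1 + 3 = 4

4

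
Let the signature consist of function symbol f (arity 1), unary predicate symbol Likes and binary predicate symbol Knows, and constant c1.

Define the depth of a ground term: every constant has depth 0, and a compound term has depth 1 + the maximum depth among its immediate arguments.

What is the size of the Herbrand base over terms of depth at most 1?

First count ground terms of depth ≤ 1.
If N_k denotes the number of depth-≤k ground terms, the 1 constant gives N_0 = 1, and each function symbol of arity r contributes N_{k-1}^r new terms at level k: N_k = 1 + N_{k-1}.
N_0 = 1
N_1 = 1 + 1 = 2
So |H| = 2.
A ground atom is a predicate applied to a tuple of terms from H, so the count is the sum over predicates of |H|^arity:
  Likes: 2;  Knows: 2^2 = 4
Total ground atoms: 2 + 4 = 6.

6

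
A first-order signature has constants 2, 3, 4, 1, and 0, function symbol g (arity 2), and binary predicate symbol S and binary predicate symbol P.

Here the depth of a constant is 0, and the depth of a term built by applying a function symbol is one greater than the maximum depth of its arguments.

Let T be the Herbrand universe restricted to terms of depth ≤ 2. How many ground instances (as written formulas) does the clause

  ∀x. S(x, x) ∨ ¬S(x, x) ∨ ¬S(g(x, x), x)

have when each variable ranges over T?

Ground terms of depth ≤ 2:
  Let N_k count ground terms of depth at most k. Each non-constant term of depth ≤ k is some function symbol applied to depth-≤(k−1) arguments, giving N_k = 5 + N_{k-1}^2.
  N_0 = 5
  N_1 = 5 + 5^2 = 30
  N_2 = 5 + 30^2 = 905
So there are 905 ground terms available for substitution.
The variable x ranges independently over the available ground terms, and distinct assignments produce distinct instances.
Number of ground instances = 905.

905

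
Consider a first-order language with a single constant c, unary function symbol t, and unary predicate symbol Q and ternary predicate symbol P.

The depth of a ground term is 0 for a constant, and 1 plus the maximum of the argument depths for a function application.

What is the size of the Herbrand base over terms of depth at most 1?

First count ground terms of depth ≤ 1.
If N_k denotes the number of depth-≤k ground terms, the 1 constant gives N_0 = 1, and each function symbol of arity r contributes N_{k-1}^r new terms at level k: N_k = 1 + N_{k-1}.
N_0 = 1
N_1 = 1 + 1 = 2
Explicitly: c, t(c).
So |H| = 2.
A ground atom is a predicate applied to a tuple of terms from H, so the count is the sum over predicates of |H|^arity:
  Q: 2;  P: 2^3 = 8
Total ground atoms: 2 + 8 = 10.

10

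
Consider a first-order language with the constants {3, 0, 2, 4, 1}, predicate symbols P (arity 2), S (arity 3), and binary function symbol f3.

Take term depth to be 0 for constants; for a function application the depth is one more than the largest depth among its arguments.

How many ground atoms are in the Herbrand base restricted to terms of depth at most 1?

First count ground terms of depth ≤ 1.
Let N_k count ground terms of depth at most k. Each non-constant term of depth ≤ k is some function symbol applied to depth-≤(k−1) arguments, giving N_k = 5 + N_{k-1}^2.
N_0 = 5
N_1 = 5 + 5^2 = 30
So |H| = 30.
Each predicate of arity r yields |H|^r ground atoms (one per choice of an r-tuple from H):
  P: 30^2 = 900;  S: 30^3 = 27000
Total ground atoms: 900 + 27000 = 27900.

27900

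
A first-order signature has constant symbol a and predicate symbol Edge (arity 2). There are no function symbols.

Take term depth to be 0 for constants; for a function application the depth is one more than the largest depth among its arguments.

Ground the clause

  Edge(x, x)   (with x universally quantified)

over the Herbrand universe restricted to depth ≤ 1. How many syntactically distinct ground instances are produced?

Ground terms of depth ≤ 1:
  With no function symbols every ground term is a constant, so there is exactly 1 ground term at every depth bound.
  N_0 = 1
  N_1 = 1
  Explicitly: a.
So there is exactly 1 ground term available for substitution.
The clause has 1 distinct variable (x), which appears in the body. In the free term algebra distinct substitutions yield syntactically distinct ground instances.
Number of ground instances = 1.

1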